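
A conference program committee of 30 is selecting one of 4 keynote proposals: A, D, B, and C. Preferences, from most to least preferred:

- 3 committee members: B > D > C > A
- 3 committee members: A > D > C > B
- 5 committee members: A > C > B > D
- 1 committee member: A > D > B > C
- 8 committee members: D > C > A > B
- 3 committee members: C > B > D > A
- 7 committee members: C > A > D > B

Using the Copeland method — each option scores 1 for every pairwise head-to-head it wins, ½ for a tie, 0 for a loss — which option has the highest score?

A: beats D and B; loses to C → score 2.
D: beats B; ties C; loses to A → score 1.5.
B: loses to A, D, and C → score 0.
C: beats A and B; ties D → score 2.5.
C has the best pairwise record.

C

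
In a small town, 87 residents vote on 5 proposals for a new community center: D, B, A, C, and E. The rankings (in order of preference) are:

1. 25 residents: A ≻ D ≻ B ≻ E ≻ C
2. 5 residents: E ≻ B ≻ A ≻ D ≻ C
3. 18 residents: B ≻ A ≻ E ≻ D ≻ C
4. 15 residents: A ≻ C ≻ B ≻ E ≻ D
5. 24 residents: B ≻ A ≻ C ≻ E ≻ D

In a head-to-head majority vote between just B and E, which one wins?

B

Voters preferring B to E: 82; preferring E to B: 5.
B wins the head-to-head.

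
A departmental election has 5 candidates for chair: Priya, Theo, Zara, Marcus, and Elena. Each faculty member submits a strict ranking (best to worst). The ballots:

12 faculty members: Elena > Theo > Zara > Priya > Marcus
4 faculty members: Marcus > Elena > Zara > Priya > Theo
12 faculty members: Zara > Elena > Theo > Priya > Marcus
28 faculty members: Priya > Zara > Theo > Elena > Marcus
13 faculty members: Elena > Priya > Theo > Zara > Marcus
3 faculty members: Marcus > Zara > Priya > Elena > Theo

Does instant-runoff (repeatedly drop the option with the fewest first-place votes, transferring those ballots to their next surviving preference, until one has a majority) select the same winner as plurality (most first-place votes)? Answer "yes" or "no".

no

Instant-runoff — R1 Priya 28, Theo 0, Zara 12, Marcus 7, Elena 25 (Theo out); R2 Priya 28, Zara 12, Marcus 7, Elena 25 (Marcus out); R3 Priya 28, Zara 15, Elena 29 (Zara out); R4 Priya 31, Elena 41 (Elena winner). Winner: Elena.
Plurality — first-place votes: Priya 28, Theo 0, Zara 12, Marcus 7, Elena 25. Winner: Priya.
The two methods disagree.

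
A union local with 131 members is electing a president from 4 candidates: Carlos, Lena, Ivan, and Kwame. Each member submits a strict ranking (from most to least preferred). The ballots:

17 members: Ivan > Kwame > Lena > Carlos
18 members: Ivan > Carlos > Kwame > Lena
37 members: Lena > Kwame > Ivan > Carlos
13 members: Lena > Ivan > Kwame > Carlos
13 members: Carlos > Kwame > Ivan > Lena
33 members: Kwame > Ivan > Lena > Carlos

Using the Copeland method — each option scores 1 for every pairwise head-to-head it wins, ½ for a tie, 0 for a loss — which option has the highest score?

Carlos: loses to Lena, Ivan, and Kwame → score 0.
Lena: beats Carlos; loses to Ivan and Kwame → score 1.
Ivan: beats Carlos and Lena; loses to Kwame → score 2.
Kwame: beats Carlos, Lena, and Ivan → score 3.
Kwame has the best pairwise record.

Kwame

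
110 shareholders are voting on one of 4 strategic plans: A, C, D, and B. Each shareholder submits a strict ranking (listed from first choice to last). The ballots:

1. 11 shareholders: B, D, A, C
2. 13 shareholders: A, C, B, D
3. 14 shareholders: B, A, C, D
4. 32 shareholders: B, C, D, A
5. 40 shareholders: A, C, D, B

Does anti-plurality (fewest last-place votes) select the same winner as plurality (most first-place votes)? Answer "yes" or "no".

Anti-plurality — last-place votes: A 32, C 11, D 27, B 40. Winner: C.
Plurality — first-place votes: A 53, C 0, D 0, B 57. Winner: B.
The two methods disagree.

no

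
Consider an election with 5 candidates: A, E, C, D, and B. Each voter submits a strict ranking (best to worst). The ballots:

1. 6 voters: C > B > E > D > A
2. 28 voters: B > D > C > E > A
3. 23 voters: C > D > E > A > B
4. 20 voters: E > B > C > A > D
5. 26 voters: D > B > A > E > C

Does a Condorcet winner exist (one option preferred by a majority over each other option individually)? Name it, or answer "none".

B

B vs A: 80–23 for B.
B vs E: 60–43 for B.
B vs C: 74–29 for B.
B vs D: 54–49 for B.
B beats every other option head-to-head.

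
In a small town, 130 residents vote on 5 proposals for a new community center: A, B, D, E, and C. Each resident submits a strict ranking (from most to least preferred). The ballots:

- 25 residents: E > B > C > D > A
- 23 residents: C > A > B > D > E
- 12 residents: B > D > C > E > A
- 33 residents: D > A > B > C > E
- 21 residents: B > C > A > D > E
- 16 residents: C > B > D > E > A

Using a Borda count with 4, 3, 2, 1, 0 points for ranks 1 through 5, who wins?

B

A: 25·0 + 23·3 + 12·0 + 33·3 + 21·2 + 16·0 = 210
B: 25·3 + 23·2 + 12·4 + 33·2 + 21·4 + 16·3 = 367
D: 25·1 + 23·1 + 12·3 + 33·4 + 21·1 + 16·2 = 269
E: 25·4 + 23·0 + 12·1 + 33·0 + 21·0 + 16·1 = 128
C: 25·2 + 23·4 + 12·2 + 33·1 + 21·3 + 16·4 = 326
B has the highest Borda score (367).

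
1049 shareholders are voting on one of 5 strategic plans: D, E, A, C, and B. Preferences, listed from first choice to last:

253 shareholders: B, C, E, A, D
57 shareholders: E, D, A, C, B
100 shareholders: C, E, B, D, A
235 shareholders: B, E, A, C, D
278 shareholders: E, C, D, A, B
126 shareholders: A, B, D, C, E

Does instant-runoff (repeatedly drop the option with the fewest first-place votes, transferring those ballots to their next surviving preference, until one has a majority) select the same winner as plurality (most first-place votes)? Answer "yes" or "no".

yes

Instant-runoff — R1 D 0, E 335, A 126, C 100, B 488 (D out); R2 E 335, A 126, C 100, B 488 (C out); R3 E 435, A 126, B 488 (A out); R4 E 435, B 614 (B winner). Winner: B.
Plurality — first-place votes: D 0, E 335, A 126, C 100, B 488. Winner: B.
The two methods agree.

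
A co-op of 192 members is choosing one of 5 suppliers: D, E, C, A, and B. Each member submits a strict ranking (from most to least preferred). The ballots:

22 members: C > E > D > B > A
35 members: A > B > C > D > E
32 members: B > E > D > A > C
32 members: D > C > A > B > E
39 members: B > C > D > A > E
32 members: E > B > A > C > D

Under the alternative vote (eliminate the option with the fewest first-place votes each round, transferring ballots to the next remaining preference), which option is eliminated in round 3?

Round 1: D 32, E 32, C 22, A 35, B 71. Eliminate C.
Round 2: D 32, E 54, A 35, B 71. Eliminate D.
Round 3: E 54, A 67, B 71. Eliminate E.

E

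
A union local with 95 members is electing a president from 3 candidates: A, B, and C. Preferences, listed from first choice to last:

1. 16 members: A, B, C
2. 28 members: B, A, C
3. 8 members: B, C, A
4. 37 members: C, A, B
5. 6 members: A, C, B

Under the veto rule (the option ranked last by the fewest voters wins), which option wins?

Last-place votes: A 8, B 43, C 44.
A is ranked last by the fewest voters, so A wins.

A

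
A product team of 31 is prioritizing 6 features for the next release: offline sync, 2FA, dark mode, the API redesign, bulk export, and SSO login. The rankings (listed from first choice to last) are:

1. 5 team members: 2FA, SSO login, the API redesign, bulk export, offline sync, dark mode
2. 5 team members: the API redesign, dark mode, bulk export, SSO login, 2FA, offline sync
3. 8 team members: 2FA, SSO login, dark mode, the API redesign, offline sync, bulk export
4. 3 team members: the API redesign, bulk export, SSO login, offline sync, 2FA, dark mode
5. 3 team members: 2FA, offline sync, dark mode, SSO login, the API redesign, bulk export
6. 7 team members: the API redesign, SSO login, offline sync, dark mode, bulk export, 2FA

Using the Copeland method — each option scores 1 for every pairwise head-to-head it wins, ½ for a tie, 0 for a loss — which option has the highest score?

offline sync: beats dark mode and bulk export; loses to 2FA, the API redesign, and SSO login → score 2.
2FA: beats offline sync, dark mode, the API redesign, bulk export, and SSO login → score 5.
dark mode: beats bulk export; loses to offline sync, 2FA, the API redesign, and SSO login → score 1.
the API redesign: beats offline sync, dark mode, and bulk export; loses to 2FA and SSO login → score 3.
bulk export: loses to offline sync, 2FA, dark mode, the API redesign, and SSO login → score 0.
SSO login: beats offline sync, dark mode, the API redesign, and bulk export; loses to 2FA → score 4.
2FA has the best pairwise record.

2FA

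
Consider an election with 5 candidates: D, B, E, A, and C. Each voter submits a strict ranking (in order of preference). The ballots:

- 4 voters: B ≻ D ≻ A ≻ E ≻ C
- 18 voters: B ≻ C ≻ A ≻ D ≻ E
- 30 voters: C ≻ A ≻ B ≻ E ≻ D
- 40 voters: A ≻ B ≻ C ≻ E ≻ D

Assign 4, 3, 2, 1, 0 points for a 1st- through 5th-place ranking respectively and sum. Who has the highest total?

A

D: 4·3 + 18·1 + 30·0 + 40·0 = 30
B: 4·4 + 18·4 + 30·2 + 40·3 = 268
E: 4·1 + 18·0 + 30·1 + 40·1 = 74
A: 4·2 + 18·2 + 30·3 + 40·4 = 294
C: 4·0 + 18·3 + 30·4 + 40·2 = 254
A has the highest Borda score (294).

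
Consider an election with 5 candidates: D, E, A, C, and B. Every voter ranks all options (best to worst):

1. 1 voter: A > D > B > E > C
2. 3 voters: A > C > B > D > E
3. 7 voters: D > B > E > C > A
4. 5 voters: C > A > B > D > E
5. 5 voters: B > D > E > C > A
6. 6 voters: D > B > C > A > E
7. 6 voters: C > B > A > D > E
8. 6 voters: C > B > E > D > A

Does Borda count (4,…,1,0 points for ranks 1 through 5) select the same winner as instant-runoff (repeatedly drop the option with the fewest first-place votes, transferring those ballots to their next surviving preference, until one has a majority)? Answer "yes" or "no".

Borda — scores: D 90, E 37, A 49, C 101, B 113. Winner: B.
Instant-runoff — R1 D 13, E 0, A 4, C 17, B 5 (E out); R2 D 13, A 4, C 17, B 5 (A out); R3 D 14, C 20, B 5 (C winner). Winner: C.
The two methods disagree.

no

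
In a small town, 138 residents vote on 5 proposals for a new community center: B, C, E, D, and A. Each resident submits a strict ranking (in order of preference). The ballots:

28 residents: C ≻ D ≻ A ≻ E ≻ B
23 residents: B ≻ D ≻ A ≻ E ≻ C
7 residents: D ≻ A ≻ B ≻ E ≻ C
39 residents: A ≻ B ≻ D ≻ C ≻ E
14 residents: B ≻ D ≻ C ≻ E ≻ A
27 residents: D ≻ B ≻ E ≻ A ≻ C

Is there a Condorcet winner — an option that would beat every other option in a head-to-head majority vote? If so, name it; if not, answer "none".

none

Checking pairwise contests:
A beats B 74–64.
B beats C 110–28.
B beats E 110–28.
B beats D 76–62.
D beats A 99–39.
Every option loses at least one head-to-head, so there is no Condorcet winner.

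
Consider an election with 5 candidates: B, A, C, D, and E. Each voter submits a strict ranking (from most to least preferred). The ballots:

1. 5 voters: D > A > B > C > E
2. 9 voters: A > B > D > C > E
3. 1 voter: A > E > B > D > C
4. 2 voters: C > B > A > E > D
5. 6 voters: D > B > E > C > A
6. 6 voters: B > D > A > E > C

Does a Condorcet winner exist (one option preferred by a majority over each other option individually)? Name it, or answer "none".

Checking pairwise contests:
A beats B 15–14.
D beats A 17–12.
B beats C 27–2.
B beats D 18–11.
B beats E 28–1.
Every option loses at least one head-to-head, so there is no Condorcet winner.

none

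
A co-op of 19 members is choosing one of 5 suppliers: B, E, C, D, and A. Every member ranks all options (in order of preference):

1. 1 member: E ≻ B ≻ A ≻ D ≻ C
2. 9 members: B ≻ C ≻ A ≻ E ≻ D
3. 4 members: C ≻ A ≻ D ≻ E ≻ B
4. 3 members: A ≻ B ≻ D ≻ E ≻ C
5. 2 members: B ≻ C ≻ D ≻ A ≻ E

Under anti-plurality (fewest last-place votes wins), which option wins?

Last-place votes: B 4, E 2, C 4, D 9, A 0.
A is ranked last by the fewest voters, so A wins.

A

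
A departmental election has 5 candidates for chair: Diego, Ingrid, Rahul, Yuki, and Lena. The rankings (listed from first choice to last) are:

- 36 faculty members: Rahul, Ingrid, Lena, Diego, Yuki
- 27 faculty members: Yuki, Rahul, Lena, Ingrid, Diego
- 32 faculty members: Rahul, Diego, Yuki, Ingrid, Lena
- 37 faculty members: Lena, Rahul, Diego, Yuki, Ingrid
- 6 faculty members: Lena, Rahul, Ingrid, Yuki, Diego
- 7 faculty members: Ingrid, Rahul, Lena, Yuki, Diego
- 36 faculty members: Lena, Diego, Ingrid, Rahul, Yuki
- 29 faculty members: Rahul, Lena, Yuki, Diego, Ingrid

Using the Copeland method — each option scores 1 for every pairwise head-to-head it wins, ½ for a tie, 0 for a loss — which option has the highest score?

Diego: beats Ingrid and Yuki; loses to Rahul and Lena → score 2.
Ingrid: loses to Diego, Rahul, Yuki, and Lena → score 0.
Rahul: beats Diego, Ingrid, Yuki, and Lena → score 4.
Yuki: beats Ingrid; loses to Diego, Rahul, and Lena → score 1.
Lena: beats Diego, Ingrid, and Yuki; loses to Rahul → score 3.
Rahul has the best pairwise record.

Rahul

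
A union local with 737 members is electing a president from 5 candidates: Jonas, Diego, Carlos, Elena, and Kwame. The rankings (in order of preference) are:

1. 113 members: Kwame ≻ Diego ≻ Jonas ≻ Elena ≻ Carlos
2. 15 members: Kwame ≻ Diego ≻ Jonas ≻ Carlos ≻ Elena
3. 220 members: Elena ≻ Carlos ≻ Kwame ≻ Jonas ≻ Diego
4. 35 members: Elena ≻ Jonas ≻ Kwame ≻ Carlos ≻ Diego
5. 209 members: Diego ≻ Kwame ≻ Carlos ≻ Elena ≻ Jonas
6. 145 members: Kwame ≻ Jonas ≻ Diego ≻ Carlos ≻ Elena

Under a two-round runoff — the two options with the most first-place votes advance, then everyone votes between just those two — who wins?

Round 1 first-place votes: Jonas 0, Diego 209, Carlos 0, Elena 255, Kwame 273.
Kwame and Elena advance.
Runoff: Kwame is preferred to Elena by 482 voters; Elena by 255.
Kwame wins the runoff.

Kwame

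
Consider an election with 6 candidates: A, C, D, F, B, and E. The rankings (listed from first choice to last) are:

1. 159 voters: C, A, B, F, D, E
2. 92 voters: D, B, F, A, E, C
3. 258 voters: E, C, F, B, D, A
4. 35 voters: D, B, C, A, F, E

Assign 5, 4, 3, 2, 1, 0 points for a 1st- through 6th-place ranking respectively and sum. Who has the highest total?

A: 159·4 + 92·2 + 258·0 + 35·2 = 890
C: 159·5 + 92·0 + 258·4 + 35·3 = 1932
D: 159·1 + 92·5 + 258·1 + 35·5 = 1052
F: 159·2 + 92·3 + 258·3 + 35·1 = 1403
B: 159·3 + 92·4 + 258·2 + 35·4 = 1501
E: 159·0 + 92·1 + 258·5 + 35·0 = 1382
C has the highest Borda score (1932).

C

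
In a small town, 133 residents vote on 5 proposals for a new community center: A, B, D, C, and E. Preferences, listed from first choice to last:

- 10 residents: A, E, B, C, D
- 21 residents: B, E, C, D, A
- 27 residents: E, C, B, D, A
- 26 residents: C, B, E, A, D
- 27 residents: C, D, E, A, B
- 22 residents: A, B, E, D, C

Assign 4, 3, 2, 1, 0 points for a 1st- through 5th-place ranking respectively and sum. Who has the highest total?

A: 10·4 + 21·0 + 27·0 + 26·1 + 27·1 + 22·4 = 181
B: 10·2 + 21·4 + 27·2 + 26·3 + 27·0 + 22·3 = 302
D: 10·0 + 21·1 + 27·1 + 26·0 + 27·3 + 22·1 = 151
C: 10·1 + 21·2 + 27·3 + 26·4 + 27·4 + 22·0 = 345
E: 10·3 + 21·3 + 27·4 + 26·2 + 27·2 + 22·2 = 351
E has the highest Borda score (351).

E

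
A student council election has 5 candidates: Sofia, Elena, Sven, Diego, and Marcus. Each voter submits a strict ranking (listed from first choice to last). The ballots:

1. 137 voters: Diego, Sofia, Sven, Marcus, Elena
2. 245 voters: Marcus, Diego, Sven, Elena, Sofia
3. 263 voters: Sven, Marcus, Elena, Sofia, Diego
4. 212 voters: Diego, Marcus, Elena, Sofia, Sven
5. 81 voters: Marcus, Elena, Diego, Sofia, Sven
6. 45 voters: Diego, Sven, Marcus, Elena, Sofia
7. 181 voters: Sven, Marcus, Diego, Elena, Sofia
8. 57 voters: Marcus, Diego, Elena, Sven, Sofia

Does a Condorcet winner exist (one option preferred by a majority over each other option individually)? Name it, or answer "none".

Checking pairwise contests:
Elena beats Sofia 1084–137.
Sven beats Elena 871–350.
Diego beats Sven 777–444.
Marcus beats Diego 827–394.
Sven beats Marcus 626–595.
Every option loses at least one head-to-head, so there is no Condorcet winner.

none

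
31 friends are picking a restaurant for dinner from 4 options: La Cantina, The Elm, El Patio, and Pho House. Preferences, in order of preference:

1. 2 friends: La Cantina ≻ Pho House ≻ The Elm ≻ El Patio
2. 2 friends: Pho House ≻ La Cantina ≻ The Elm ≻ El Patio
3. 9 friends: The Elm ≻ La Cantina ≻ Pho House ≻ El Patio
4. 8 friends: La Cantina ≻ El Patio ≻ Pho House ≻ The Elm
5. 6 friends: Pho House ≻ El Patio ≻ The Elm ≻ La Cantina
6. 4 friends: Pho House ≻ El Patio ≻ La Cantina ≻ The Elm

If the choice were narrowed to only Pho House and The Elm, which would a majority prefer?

Pho House

Voters preferring Pho House to The Elm: 22; preferring The Elm to Pho House: 9.
Pho House wins the head-to-head.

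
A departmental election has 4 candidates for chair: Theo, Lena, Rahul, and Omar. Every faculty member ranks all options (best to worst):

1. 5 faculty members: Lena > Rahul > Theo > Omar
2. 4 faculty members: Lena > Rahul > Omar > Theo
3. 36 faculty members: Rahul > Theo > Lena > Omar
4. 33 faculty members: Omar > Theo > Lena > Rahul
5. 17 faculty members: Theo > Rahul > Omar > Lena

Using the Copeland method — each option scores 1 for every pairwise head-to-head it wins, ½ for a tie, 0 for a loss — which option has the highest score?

Theo: beats Lena, Rahul, and Omar → score 3.
Lena: loses to Theo, Rahul, and Omar → score 0.
Rahul: beats Lena and Omar; loses to Theo → score 2.
Omar: beats Lena; loses to Theo and Rahul → score 1.
Theo has the best pairwise record.

Theo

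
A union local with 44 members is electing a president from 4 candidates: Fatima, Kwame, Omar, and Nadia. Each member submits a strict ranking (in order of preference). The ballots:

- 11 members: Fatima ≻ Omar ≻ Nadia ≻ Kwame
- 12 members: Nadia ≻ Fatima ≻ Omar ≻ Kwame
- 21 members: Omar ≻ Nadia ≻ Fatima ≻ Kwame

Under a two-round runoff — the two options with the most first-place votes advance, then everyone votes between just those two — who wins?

Round 1 first-place votes: Fatima 11, Kwame 0, Omar 21, Nadia 12.
Omar and Nadia advance.
Runoff: Omar is preferred to Nadia by 32 voters; Nadia by 12.
Omar wins the runoff.

Omar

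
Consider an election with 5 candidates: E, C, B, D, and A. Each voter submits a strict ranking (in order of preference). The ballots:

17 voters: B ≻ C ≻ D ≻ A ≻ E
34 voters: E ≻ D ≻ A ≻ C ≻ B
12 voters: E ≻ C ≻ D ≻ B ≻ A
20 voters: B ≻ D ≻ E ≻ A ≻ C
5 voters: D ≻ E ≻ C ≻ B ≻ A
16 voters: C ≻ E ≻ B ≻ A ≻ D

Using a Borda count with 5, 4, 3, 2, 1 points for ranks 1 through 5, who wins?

E

E: 17·1 + 34·5 + 12·5 + 20·3 + 5·4 + 16·4 = 391
C: 17·4 + 34·2 + 12·4 + 20·1 + 5·3 + 16·5 = 299
B: 17·5 + 34·1 + 12·2 + 20·5 + 5·2 + 16·3 = 301
D: 17·3 + 34·4 + 12·3 + 20·4 + 5·5 + 16·1 = 344
A: 17·2 + 34·3 + 12·1 + 20·2 + 5·1 + 16·2 = 225
E has the highest Borda score (391).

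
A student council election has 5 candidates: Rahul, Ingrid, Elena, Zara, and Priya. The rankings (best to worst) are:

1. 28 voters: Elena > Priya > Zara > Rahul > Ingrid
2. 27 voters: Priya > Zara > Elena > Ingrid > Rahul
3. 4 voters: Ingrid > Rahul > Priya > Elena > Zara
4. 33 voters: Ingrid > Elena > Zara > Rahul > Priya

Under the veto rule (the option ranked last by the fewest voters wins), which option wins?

Elena

Last-place votes: Rahul 27, Ingrid 28, Elena 0, Zara 4, Priya 33.
Elena is ranked last by the fewest voters, so Elena wins.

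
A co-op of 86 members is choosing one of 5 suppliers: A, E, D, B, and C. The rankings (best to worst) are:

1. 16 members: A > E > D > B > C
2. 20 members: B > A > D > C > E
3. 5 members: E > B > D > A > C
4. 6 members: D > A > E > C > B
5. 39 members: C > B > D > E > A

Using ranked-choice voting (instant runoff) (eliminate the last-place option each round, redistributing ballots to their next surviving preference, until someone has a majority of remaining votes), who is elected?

C

Round 1: A 16, E 5, D 6, B 20, C 39. Eliminate E.
Round 2: A 16, D 6, B 25, C 39. Eliminate D.
Round 3: A 22, B 25, C 39. Eliminate A.
Round 4: B 41, C 45. C has a majority.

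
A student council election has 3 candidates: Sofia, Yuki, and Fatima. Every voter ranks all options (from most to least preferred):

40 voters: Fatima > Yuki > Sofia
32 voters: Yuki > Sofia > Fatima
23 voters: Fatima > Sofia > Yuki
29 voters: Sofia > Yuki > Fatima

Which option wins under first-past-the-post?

Fatima

First-place votes: Sofia 29, Yuki 32, Fatima 63.
Fatima has the most first-place votes.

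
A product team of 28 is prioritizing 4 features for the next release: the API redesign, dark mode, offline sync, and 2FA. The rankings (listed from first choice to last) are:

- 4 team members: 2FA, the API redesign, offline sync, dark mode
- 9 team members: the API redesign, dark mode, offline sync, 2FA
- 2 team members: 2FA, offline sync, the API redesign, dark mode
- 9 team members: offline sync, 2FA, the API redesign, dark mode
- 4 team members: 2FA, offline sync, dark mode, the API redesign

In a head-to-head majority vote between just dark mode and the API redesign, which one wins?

Voters preferring dark mode to the API redesign: 4; preferring the API redesign to dark mode: 24.
the API redesign wins the head-to-head.

the API redesign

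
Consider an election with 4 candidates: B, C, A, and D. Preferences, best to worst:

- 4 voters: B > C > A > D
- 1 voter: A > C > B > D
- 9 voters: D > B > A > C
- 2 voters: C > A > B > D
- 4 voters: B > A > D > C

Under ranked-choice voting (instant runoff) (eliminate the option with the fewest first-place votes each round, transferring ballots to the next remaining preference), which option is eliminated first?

Round 1: B 8, C 2, A 1, D 9. Eliminate A.

A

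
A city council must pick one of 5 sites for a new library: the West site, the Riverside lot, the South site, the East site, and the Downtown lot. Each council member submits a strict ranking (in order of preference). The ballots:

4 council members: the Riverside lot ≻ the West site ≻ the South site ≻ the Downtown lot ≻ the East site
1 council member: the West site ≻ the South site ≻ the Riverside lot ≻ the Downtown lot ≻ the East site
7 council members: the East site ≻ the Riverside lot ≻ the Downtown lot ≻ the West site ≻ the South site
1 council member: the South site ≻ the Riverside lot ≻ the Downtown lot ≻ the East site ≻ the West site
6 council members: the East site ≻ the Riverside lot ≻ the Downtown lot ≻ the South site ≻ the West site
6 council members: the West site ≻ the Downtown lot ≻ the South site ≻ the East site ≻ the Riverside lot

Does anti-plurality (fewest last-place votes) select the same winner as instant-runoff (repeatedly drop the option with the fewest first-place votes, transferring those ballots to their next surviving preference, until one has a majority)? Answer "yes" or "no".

no

Anti-plurality — last-place votes: the West site 7, the Riverside lot 6, the South site 7, the East site 5, the Downtown lot 0. Winner: the Downtown lot.
Instant-runoff — R1 the West site 7, the Riverside lot 4, the South site 1, the East site 13, the Downtown lot 0 (the East site winner). Winner: the East site.
The two methods disagree.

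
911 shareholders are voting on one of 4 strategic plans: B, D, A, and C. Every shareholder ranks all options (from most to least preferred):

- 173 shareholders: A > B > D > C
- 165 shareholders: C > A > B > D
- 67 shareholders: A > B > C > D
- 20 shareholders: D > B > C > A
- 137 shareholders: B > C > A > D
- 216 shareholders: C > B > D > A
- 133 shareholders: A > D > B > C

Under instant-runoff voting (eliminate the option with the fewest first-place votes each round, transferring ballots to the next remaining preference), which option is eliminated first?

D

Round 1: B 137, D 20, A 373, C 381. Eliminate D.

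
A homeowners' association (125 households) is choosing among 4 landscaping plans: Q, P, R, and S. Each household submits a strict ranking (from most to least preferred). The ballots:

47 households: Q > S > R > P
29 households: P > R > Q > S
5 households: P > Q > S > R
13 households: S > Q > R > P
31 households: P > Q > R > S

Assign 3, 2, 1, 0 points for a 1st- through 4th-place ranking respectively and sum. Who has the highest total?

Q

Q: 47·3 + 29·1 + 5·2 + 13·2 + 31·2 = 268
P: 47·0 + 29·3 + 5·3 + 13·0 + 31·3 = 195
R: 47·1 + 29·2 + 5·0 + 13·1 + 31·1 = 149
S: 47·2 + 29·0 + 5·1 + 13·3 + 31·0 = 138
Q has the highest Borda score (268).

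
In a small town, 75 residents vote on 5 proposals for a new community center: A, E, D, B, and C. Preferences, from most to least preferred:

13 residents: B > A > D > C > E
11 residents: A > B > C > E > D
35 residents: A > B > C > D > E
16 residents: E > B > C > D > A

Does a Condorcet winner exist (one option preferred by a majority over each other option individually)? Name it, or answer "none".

A

A vs E: 59–16 for A.
A vs D: 59–16 for A.
A vs B: 46–29 for A.
A vs C: 59–16 for A.
A beats every other option head-to-head.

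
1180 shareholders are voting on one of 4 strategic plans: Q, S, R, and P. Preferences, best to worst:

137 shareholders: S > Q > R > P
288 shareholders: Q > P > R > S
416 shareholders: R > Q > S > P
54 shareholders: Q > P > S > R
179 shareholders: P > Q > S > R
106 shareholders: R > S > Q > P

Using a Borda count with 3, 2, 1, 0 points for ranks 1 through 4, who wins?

Q: 137·2 + 288·3 + 416·2 + 54·3 + 179·2 + 106·1 = 2596
S: 137·3 + 288·0 + 416·1 + 54·1 + 179·1 + 106·2 = 1272
R: 137·1 + 288·1 + 416·3 + 54·0 + 179·0 + 106·3 = 1991
P: 137·0 + 288·2 + 416·0 + 54·2 + 179·3 + 106·0 = 1221
Q has the highest Borda score (2596).

Q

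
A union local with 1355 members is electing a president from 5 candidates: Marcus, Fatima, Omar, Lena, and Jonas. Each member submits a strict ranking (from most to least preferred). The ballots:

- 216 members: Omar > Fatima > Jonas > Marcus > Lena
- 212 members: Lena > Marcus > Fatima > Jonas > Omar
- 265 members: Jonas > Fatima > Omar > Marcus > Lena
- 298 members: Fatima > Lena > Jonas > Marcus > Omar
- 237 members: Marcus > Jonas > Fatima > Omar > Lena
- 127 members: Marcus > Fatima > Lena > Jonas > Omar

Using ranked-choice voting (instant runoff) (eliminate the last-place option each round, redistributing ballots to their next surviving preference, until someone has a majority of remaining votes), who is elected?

Fatima

Round 1: Marcus 364, Fatima 298, Omar 216, Lena 212, Jonas 265. Eliminate Lena.
Round 2: Marcus 576, Fatima 298, Omar 216, Jonas 265. Eliminate Omar.
Round 3: Marcus 576, Fatima 514, Jonas 265. Eliminate Jonas.
Round 4: Marcus 576, Fatima 779. Fatima has a majority.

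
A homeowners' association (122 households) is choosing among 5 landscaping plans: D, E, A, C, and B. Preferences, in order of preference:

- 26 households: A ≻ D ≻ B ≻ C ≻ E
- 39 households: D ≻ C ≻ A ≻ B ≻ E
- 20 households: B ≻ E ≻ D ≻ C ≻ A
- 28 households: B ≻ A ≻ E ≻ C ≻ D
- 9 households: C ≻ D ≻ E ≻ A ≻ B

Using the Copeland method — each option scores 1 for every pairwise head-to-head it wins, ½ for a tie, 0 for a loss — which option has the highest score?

D

D: beats E, A, C, and B → score 4.
E: loses to D, A, C, and B → score 0.
A: beats E and B; loses to D and C → score 2.
C: beats E and A; loses to D and B → score 2.
B: beats E and C; loses to D and A → score 2.
D has the best pairwise record.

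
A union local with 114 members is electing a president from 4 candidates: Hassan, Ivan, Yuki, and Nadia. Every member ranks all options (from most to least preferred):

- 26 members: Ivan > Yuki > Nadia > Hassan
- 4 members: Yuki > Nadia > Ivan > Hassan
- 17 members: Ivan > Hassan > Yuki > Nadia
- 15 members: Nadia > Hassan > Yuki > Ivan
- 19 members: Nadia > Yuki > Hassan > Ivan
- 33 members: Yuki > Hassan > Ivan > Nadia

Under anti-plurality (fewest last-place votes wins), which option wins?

Yuki

Last-place votes: Hassan 30, Ivan 34, Yuki 0, Nadia 50.
Yuki is ranked last by the fewest voters, so Yuki wins.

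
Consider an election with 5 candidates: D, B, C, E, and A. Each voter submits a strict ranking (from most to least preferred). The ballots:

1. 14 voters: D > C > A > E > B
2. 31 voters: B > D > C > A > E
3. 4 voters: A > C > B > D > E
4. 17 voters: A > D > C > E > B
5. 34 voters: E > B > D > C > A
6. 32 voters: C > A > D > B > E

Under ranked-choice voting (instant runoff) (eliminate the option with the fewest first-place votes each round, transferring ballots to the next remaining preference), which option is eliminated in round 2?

A

Round 1: D 14, B 31, C 32, E 34, A 21. Eliminate D.
Round 2: B 31, C 46, E 34, A 21. Eliminate A.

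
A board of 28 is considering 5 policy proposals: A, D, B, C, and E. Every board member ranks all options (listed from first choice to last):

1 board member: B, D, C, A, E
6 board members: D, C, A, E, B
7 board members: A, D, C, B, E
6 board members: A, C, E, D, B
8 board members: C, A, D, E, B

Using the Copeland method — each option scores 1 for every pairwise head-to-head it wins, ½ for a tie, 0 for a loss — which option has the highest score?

A: beats D, B, and E; loses to C → score 3.
D: beats B and E; ties C; loses to A → score 2.5.
B: loses to A, D, C, and E → score 0.
C: beats A, B, and E; ties D → score 3.5.
E: beats B; loses to A, D, and C → score 1.
C has the best pairwise record.

C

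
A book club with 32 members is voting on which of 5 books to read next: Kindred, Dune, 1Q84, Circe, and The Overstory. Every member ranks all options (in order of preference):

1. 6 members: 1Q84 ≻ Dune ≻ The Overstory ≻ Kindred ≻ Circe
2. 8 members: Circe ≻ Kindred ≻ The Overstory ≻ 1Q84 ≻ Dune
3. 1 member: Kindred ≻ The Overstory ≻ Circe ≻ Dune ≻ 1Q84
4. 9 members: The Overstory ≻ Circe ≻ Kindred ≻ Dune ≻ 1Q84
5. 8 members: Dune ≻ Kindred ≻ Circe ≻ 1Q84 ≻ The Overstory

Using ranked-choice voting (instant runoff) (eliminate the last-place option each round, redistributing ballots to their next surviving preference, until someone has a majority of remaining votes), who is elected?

Round 1: Kindred 1, Dune 8, 1Q84 6, Circe 8, The Overstory 9. Eliminate Kindred.
Round 2: Dune 8, 1Q84 6, Circe 8, The Overstory 10. Eliminate 1Q84.
Round 3: Dune 14, Circe 8, The Overstory 10. Eliminate Circe.
Round 4: Dune 14, The Overstory 18. The Overstory has a majority.

The Overstory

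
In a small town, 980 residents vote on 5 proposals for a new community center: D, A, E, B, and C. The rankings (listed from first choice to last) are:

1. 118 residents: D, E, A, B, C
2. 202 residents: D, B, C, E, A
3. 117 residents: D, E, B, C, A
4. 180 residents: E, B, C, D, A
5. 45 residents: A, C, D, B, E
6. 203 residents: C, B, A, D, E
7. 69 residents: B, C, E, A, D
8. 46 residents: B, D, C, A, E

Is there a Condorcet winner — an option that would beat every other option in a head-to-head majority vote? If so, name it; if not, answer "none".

B

B vs D: 498–482 for B.
B vs A: 817–163 for B.
B vs E: 565–415 for B.
B vs C: 732–248 for B.
B beats every other option head-to-head.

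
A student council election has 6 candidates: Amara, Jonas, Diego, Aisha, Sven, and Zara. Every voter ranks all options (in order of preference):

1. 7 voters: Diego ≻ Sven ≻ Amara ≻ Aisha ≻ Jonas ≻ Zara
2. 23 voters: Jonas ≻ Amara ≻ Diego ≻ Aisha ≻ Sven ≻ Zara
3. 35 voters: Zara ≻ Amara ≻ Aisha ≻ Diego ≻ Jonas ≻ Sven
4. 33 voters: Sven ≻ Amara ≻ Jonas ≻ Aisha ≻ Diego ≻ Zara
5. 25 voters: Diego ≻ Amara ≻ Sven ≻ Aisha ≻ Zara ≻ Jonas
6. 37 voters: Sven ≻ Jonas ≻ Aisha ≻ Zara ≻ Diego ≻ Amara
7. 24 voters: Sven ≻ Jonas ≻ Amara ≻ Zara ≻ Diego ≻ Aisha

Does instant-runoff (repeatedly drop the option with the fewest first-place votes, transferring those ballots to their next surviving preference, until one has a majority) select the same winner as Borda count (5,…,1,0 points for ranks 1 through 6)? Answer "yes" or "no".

Instant-runoff — R1 Amara 0, Jonas 23, Diego 32, Aisha 0, Sven 94, Zara 35 (Sven winner). Winner: Sven.
Borda — scores: Amara 557, Jonas 500, Diego 393, Aisha 392, Sven 596, Zara 322. Winner: Sven.
The two methods agree.

yes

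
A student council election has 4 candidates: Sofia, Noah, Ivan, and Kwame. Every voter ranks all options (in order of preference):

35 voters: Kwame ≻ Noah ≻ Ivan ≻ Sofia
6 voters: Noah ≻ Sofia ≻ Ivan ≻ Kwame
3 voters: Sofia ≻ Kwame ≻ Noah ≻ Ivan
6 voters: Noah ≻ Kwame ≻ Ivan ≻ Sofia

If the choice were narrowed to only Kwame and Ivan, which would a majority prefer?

Voters preferring Kwame to Ivan: 44; preferring Ivan to Kwame: 6.
Kwame wins the head-to-head.

Kwame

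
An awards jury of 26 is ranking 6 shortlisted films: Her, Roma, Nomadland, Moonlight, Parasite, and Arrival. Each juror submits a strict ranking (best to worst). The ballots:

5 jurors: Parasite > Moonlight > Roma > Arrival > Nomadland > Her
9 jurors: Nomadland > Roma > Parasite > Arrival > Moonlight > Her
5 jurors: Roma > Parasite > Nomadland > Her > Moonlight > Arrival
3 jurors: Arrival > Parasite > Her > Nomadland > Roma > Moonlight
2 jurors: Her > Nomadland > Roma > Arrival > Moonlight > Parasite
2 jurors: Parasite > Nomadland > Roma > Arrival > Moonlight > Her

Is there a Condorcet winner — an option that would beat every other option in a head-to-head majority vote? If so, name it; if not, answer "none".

Checking pairwise contests:
Roma beats Her 21–5.
Nomadland beats Roma 16–10.
Parasite beats Nomadland 15–11.
Roma beats Moonlight 21–5.
Roma beats Parasite 16–10.
Roma beats Arrival 23–3.
Every option loses at least one head-to-head, so there is no Condorcet winner.

none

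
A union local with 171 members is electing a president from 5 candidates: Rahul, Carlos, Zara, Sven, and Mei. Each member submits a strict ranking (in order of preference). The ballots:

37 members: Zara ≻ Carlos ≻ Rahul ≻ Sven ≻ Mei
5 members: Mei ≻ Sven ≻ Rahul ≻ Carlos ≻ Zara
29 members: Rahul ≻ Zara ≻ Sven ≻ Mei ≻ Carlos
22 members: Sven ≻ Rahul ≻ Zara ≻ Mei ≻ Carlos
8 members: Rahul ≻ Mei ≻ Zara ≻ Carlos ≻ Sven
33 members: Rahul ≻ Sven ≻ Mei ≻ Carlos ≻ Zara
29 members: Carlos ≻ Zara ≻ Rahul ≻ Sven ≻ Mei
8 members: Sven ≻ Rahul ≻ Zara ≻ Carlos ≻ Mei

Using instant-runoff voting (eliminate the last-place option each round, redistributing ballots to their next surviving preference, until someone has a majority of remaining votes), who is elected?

Round 1: Rahul 70, Carlos 29, Zara 37, Sven 30, Mei 5. Eliminate Mei.
Round 2: Rahul 70, Carlos 29, Zara 37, Sven 35. Eliminate Carlos.
Round 3: Rahul 70, Zara 66, Sven 35. Eliminate Sven.
Round 4: Rahul 105, Zara 66. Rahul has a majority.

Rahul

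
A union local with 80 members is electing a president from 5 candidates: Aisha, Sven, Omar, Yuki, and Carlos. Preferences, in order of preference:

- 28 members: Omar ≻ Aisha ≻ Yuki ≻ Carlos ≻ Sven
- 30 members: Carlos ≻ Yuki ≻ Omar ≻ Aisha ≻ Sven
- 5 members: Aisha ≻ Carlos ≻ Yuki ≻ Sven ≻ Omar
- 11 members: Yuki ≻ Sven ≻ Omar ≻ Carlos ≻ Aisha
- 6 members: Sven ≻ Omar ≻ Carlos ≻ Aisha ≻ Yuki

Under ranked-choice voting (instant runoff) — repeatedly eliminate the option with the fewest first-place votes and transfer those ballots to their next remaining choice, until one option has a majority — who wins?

Omar

Round 1: Aisha 5, Sven 6, Omar 28, Yuki 11, Carlos 30. Eliminate Aisha.
Round 2: Sven 6, Omar 28, Yuki 11, Carlos 35. Eliminate Sven.
Round 3: Omar 34, Yuki 11, Carlos 35. Eliminate Yuki.
Round 4: Omar 45, Carlos 35. Omar has a majority.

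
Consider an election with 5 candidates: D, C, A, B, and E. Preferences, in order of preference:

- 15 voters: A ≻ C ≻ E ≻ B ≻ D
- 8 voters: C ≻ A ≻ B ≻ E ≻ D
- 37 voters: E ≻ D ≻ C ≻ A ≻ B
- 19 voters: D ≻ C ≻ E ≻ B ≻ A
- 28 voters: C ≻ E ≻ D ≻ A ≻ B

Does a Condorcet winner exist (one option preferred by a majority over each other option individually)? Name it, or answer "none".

none

Checking pairwise contests:
E beats D 88–19.
D beats C 56–51.
D beats A 84–23.
D beats B 84–23.
C beats E 70–37.
Every option loses at least one head-to-head, so there is no Condorcet winner.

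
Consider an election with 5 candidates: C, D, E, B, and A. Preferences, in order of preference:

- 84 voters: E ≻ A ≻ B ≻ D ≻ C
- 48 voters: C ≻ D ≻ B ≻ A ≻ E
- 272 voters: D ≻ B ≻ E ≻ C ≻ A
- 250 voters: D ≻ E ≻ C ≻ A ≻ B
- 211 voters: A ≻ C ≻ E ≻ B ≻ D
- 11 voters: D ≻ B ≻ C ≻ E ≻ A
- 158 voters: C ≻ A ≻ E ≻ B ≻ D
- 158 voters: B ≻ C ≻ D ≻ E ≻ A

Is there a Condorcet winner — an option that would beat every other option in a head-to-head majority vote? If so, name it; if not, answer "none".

Checking pairwise contests:
D beats C 617–575.
B beats D 611–581.
D beats E 739–453.
C beats B 667–525.
C beats A 897–295.
Every option loses at least one head-to-head, so there is no Condorcet winner.

none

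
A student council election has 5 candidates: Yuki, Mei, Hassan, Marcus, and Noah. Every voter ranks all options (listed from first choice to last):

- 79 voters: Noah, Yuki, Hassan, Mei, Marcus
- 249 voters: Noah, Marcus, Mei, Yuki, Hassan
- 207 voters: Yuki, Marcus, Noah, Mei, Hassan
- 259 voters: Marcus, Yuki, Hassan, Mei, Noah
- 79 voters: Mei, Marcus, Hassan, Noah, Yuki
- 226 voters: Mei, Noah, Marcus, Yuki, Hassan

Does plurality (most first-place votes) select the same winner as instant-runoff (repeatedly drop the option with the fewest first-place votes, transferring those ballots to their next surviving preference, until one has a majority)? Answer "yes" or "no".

yes

Plurality — first-place votes: Yuki 207, Mei 305, Hassan 0, Marcus 259, Noah 328. Winner: Noah.
Instant-runoff — R1 Yuki 207, Mei 305, Hassan 0, Marcus 259, Noah 328 (Hassan out); R2 Yuki 207, Mei 305, Marcus 259, Noah 328 (Yuki out); R3 Mei 305, Marcus 466, Noah 328 (Mei out); R4 Marcus 545, Noah 554 (Noah winner). Winner: Noah.
The two methods agree.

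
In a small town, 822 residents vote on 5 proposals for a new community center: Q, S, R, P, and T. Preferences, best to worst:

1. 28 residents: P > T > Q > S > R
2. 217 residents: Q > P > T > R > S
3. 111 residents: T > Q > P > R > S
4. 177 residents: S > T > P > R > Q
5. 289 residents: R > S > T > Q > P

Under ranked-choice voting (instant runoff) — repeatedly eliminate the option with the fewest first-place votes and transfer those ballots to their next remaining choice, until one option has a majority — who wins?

R

Round 1: Q 217, S 177, R 289, P 28, T 111. Eliminate P.
Round 2: Q 217, S 177, R 289, T 139. Eliminate T.
Round 3: Q 356, S 177, R 289. Eliminate S.
Round 4: Q 356, R 466. R has a majority.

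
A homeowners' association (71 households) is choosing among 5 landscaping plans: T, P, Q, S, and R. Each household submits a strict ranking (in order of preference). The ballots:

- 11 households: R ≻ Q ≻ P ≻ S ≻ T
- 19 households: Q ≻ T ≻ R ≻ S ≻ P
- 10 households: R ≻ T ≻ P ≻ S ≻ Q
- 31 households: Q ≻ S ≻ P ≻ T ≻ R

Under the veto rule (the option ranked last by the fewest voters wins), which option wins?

Last-place votes: T 11, P 19, Q 10, S 0, R 31.
S is ranked last by the fewest voters, so S wins.

S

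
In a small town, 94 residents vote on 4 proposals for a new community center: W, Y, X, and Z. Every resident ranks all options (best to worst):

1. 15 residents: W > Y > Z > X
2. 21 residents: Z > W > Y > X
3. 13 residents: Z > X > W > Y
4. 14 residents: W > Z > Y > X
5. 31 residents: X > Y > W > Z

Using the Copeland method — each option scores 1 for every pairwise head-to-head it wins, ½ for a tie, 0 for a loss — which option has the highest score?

W

W: beats Y, X, and Z → score 3.
Y: beats X; loses to W and Z → score 1.
X: loses to W, Y, and Z → score 0.
Z: beats Y and X; loses to W → score 2.
W has the best pairwise record.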